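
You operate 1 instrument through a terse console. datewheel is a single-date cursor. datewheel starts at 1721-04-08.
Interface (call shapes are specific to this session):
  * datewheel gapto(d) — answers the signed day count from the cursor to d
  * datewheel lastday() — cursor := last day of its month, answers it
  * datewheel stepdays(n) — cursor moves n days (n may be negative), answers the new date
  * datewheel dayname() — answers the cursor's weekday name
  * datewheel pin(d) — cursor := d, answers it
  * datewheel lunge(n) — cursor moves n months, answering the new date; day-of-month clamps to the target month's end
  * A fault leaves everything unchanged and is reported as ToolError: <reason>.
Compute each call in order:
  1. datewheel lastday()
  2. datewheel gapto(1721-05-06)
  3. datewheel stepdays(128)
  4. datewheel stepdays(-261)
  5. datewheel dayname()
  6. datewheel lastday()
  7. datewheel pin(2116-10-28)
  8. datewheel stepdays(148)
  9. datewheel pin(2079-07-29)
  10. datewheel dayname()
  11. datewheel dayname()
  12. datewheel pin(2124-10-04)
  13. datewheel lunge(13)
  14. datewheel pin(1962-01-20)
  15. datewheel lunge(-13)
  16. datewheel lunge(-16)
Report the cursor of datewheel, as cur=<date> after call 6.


Answer: cur=1720-12-31

Derivation:
>> datewheel lastday()
<< 1721-04-30
>> datewheel gapto(d: 1721-05-06)
<< 6
>> datewheel stepdays(n: 128)
<< 1721-09-05
>> datewheel stepdays(n: -261)
<< 1720-12-18
>> datewheel dayname()
<< Wednesday
>> datewheel lastday()
<< 1720-12-31
>> datewheel pin(d: 2116-10-28)
<< 2116-10-28
>> datewheel stepdays(n: 148)
<< 2117-03-25
>> datewheel pin(d: 2079-07-29)
<< 2079-07-29
>> datewheel dayname()
<< Saturday
>> datewheel dayname()
<< Saturday
>> datewheel pin(d: 2124-10-04)
<< 2124-10-04
>> datewheel lunge(n: 13)
<< 2125-11-04
>> datewheel pin(d: 1962-01-20)
<< 1962-01-20
>> datewheel lunge(n: -13)
<< 1960-12-20
>> datewheel lunge(n: -16)
<< 1959-08-20


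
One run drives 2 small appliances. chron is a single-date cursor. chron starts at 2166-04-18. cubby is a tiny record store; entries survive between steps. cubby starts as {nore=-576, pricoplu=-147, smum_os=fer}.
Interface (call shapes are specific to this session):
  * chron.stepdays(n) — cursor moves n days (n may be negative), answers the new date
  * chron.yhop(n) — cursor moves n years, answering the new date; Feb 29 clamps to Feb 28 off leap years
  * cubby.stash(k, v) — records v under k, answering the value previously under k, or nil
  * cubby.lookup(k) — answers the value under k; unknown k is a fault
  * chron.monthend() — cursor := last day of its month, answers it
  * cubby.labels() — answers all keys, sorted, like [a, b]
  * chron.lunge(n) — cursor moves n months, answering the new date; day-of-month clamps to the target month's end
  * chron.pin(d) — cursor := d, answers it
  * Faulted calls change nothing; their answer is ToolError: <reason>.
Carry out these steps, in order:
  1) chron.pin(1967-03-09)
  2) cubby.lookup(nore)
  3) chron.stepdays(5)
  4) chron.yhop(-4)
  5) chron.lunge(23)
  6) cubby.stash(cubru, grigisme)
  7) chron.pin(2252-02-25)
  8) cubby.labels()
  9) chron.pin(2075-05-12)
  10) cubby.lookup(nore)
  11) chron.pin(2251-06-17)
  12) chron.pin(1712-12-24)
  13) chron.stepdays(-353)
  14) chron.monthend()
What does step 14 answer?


Answer: 1712-01-31

Derivation:
-- 1. chron.pin(d→1967-03-09) ~> 1967-03-09
-- 2. cubby.lookup(k→nore) ~> -576
-- 3. chron.stepdays(n→5) ~> 1967-03-14
-- 4. chron.yhop(n→-4) ~> 1963-03-14
-- 5. chron.lunge(n→23) ~> 1965-02-14
-- 6. cubby.stash(k→cubru, v→grigisme) ~> nil
-- 7. chron.pin(d→2252-02-25) ~> 2252-02-25
-- 8. cubby.labels() ~> [cubru, nore, pricoplu, smum_os]
-- 9. chron.pin(d→2075-05-12) ~> 2075-05-12
-- 10. cubby.lookup(k→nore) ~> -576
-- 11. chron.pin(d→2251-06-17) ~> 2251-06-17
-- 12. chron.pin(d→1712-12-24) ~> 1712-12-24
-- 13. chron.stepdays(n→-353) ~> 1712-01-06
-- 14. chron.monthend() ~> 1712-01-31


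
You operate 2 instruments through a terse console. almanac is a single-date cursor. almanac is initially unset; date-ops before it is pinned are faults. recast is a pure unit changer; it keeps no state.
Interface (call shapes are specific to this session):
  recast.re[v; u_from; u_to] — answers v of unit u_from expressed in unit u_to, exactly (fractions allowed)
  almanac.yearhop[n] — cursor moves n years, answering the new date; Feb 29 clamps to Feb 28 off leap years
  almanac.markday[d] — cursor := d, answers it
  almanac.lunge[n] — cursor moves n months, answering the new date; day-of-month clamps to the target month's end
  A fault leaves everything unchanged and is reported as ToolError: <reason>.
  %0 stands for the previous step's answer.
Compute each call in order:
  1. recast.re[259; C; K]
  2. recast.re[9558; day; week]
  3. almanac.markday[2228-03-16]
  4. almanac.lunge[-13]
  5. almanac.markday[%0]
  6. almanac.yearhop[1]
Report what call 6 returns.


==> re(v=259, u_from=C, u_to=K)
<== 10643/20
==> re(v=9558, u_from=day, u_to=week)
<== 9558/7
==> markday(d=2228-03-16)
<== 2228-03-16
==> lunge(n=-13)
<== 2227-02-16
==> markday(d=%0)
<== 2227-02-16
==> yearhop(n=1)
<== 2228-02-16

Answer: 2228-02-16


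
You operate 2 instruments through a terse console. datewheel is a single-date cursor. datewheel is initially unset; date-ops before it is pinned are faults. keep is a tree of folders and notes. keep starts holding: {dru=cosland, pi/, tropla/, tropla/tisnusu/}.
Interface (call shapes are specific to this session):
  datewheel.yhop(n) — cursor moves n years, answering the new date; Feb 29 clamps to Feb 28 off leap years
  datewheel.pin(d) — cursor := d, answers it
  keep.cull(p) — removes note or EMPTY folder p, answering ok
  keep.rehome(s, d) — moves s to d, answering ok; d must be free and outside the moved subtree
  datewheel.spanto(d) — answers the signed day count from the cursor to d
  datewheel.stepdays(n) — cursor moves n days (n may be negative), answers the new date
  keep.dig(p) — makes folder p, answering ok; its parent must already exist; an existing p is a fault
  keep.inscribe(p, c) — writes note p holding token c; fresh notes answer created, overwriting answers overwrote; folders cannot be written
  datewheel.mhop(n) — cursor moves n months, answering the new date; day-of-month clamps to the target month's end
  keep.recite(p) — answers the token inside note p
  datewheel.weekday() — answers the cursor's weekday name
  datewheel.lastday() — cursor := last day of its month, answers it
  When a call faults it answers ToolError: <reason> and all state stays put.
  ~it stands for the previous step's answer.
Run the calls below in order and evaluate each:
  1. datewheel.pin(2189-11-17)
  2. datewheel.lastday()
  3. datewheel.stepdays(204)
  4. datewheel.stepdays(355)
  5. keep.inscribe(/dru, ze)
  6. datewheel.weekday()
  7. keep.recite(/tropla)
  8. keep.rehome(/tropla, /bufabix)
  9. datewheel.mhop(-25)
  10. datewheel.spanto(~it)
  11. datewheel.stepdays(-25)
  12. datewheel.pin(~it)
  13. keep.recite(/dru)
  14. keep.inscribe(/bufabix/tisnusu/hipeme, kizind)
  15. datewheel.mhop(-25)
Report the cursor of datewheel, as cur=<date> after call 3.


==> datewheel.pin(d='2189-11-17')
<== 2189-11-17
==> datewheel.lastday()
<== 2189-11-30
==> datewheel.stepdays(n='204')
<== 2190-06-22
==> datewheel.stepdays(n='355')
<== 2191-06-12
==> keep.inscribe(p='/dru', c='ze')
<== overwrote
==> datewheel.weekday()
<== Sunday
==> keep.recite(p='/tropla')
<== ToolError: is a directory
==> keep.rehome(s='/tropla', d='/bufabix')
<== ok
==> datewheel.mhop(n='-25')
<== 2189-05-12
==> datewheel.spanto(d='~it')
<== 0
==> datewheel.stepdays(n='-25')
<== 2189-04-17
==> datewheel.pin(d='~it')
<== 2189-04-17
==> keep.recite(p='/dru')
<== ze
==> keep.inscribe(p='/bufabix/tisnusu/hipeme', c='kizind')
<== created
==> datewheel.mhop(n='-25')
<== 2187-03-17

Answer: cur=2190-06-22


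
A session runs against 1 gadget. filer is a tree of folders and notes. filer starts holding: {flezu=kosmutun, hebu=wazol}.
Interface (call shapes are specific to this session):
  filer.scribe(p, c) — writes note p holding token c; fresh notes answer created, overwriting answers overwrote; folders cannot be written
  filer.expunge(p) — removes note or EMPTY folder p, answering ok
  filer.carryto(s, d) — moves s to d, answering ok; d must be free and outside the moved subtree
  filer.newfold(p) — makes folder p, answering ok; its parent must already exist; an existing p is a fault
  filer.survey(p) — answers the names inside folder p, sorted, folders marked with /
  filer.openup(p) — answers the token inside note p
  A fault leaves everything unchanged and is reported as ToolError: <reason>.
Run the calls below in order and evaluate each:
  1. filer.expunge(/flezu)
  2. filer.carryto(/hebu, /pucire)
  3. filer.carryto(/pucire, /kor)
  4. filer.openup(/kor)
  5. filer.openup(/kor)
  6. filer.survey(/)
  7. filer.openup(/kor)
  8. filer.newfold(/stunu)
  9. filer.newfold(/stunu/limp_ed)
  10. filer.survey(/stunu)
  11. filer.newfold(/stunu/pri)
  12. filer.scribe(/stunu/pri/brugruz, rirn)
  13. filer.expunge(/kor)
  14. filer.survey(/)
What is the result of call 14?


Answer: [stunu/]

Derivation:
Do: filer.expunge[/flezu]
See: ok
Do: filer.carryto[/hebu; /pucire]
See: ok
Do: filer.carryto[/pucire; /kor]
See: ok
Do: filer.openup[/kor]
See: wazol
Do: filer.openup[/kor]
See: wazol
Do: filer.survey[/]
See: [kor]
Do: filer.openup[/kor]
See: wazol
Do: filer.newfold[/stunu]
See: ok
Do: filer.newfold[/stunu/limp_ed]
See: ok
Do: filer.survey[/stunu]
See: [limp_ed/]
Do: filer.newfold[/stunu/pri]
See: ok
Do: filer.scribe[/stunu/pri/brugruz; rirn]
See: created
Do: filer.expunge[/kor]
See: ok
Do: filer.survey[/]
See: [stunu/]


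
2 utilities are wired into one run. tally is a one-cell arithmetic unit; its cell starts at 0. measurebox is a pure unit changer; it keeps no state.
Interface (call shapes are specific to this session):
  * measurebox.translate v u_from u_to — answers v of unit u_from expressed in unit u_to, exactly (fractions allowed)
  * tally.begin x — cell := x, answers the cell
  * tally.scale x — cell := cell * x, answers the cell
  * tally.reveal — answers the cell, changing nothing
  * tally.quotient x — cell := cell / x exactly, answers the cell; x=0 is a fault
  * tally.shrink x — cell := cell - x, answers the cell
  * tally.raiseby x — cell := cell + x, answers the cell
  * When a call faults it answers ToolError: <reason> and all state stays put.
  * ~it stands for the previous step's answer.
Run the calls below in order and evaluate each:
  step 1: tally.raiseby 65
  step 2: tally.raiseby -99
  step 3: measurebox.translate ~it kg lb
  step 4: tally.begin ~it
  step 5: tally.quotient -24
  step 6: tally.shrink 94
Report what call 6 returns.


;; tally.raiseby(65) -> 65
;; tally.raiseby(-99) -> -34
;; measurebox.translate(~it, kg, lb) -> -3400000000/45359237
;; tally.begin(~it) -> -3400000000/45359237
;; tally.quotient(-24) -> 425000000/136077711
;; tally.shrink(94) -> -12366304834/136077711

Answer: -12366304834/136077711


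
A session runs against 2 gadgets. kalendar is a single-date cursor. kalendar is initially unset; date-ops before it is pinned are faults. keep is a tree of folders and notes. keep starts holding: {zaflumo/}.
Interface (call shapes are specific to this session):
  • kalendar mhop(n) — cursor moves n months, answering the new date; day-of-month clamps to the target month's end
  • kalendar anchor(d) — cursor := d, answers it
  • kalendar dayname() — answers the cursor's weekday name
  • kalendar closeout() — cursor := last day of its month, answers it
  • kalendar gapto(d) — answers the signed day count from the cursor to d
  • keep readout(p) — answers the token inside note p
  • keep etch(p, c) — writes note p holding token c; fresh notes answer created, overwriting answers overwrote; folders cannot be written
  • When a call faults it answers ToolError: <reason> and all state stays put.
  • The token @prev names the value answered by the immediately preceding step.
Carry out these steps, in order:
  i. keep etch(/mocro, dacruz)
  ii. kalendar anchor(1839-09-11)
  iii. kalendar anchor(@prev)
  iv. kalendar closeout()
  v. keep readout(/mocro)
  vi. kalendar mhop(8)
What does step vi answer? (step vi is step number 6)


Answer: 1840-05-30

Derivation:
>>> keep etch p='/mocro' c='dacruz'
  created
>>> kalendar anchor d='1839-09-11'
  1839-09-11
>>> kalendar anchor d='@prev'
  1839-09-11
>>> kalendar closeout
  1839-09-30
>>> keep readout p='/mocro'
  dacruz
>>> kalendar mhop n='8'
  1840-05-30


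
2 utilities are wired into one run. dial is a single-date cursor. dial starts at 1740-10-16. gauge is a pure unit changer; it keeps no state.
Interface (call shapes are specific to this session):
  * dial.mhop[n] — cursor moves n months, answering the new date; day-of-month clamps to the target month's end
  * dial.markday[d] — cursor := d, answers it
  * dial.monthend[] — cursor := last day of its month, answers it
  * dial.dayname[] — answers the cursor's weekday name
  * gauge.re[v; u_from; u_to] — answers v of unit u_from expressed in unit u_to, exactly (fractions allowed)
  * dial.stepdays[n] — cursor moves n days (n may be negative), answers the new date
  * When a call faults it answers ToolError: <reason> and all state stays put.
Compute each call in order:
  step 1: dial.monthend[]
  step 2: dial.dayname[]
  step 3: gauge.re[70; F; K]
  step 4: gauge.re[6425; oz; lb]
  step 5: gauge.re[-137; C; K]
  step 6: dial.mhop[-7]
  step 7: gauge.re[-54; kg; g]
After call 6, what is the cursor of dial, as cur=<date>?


Answer: cur=1740-03-31

Derivation:
$ dial.monthend
[out] 1740-10-31
$ dial.dayname
[out] Monday
$ gauge.re v: 70 u_from: F u_to: K
[out] 52967/180
$ gauge.re v: 6425 u_from: oz u_to: lb
[out] 6425/16
$ gauge.re v: -137 u_from: C u_to: K
[out] 2723/20
$ dial.mhop n: -7
[out] 1740-03-31
$ gauge.re v: -54 u_from: kg u_to: g
[out] -54000


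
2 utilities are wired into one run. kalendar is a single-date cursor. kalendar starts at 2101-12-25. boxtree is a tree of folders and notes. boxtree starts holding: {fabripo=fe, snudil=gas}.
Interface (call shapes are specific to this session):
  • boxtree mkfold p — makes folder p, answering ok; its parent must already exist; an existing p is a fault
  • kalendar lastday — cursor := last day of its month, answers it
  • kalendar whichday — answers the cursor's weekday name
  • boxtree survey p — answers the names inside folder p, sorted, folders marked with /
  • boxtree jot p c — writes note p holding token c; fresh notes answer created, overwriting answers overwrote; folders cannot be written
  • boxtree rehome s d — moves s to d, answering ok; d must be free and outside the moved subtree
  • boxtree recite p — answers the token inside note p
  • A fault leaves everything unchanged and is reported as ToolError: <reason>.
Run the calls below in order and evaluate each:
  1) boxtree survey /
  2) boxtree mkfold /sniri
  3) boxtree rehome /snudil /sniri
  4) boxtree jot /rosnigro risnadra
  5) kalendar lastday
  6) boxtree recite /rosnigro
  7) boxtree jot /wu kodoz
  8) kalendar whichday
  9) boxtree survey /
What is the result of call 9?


-> boxtree survey(p='/')
<- [fabripo, snudil]
-> boxtree mkfold(p='/sniri')
<- ok
-> boxtree rehome(s='/snudil', d='/sniri')
<- ToolError: exists
-> boxtree jot(p='/rosnigro', c='risnadra')
<- created
-> kalendar lastday()
<- 2101-12-31
-> boxtree recite(p='/rosnigro')
<- risnadra
-> boxtree jot(p='/wu', c='kodoz')
<- created
-> kalendar whichday()
<- Saturday
-> boxtree survey(p='/')
<- [fabripo, rosnigro, sniri/, snudil, wu]

Answer: [fabripo, rosnigro, sniri/, snudil, wu]


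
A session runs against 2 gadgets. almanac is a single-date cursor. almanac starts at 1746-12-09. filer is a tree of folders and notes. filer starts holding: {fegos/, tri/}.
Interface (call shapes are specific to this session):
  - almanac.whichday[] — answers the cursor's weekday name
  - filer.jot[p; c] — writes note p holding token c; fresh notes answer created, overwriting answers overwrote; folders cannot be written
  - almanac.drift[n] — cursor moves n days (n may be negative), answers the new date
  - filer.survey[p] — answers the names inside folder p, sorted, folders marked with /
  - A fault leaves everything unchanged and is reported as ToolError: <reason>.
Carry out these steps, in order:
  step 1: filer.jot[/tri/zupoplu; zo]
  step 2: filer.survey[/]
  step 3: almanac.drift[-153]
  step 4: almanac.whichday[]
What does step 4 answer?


$ jot p=/tri/zupoplu c=zo
:: created
$ survey p=/
:: [fegos/, tri/]
$ drift n=-153
:: 1746-07-09
$ whichday
:: Saturday

Answer: Saturday


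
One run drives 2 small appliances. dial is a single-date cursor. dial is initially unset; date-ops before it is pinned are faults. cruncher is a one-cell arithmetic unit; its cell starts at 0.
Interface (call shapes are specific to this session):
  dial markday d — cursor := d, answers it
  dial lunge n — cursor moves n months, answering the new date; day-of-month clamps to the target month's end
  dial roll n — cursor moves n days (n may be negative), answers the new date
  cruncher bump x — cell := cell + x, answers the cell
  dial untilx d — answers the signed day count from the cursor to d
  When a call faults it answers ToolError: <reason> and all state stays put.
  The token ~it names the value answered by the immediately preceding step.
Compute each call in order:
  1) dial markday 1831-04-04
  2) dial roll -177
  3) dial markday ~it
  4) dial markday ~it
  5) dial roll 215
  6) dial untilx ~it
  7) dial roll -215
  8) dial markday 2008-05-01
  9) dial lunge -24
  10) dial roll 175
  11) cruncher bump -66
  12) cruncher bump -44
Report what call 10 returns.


Answer: 2006-10-23

Derivation:
Do: dial markday[d→1831-04-04]
See: 1831-04-04
Do: dial roll[n→-177]
See: 1830-10-09
Do: dial markday[d→~it]
See: 1830-10-09
Do: dial markday[d→~it]
See: 1830-10-09
Do: dial roll[n→215]
See: 1831-05-12
Do: dial untilx[d→~it]
See: 0
Do: dial roll[n→-215]
See: 1830-10-09
Do: dial markday[d→2008-05-01]
See: 2008-05-01
Do: dial lunge[n→-24]
See: 2006-05-01
Do: dial roll[n→175]
See: 2006-10-23
Do: cruncher bump[x→-66]
See: -66
Do: cruncher bump[x→-44]
See: -110


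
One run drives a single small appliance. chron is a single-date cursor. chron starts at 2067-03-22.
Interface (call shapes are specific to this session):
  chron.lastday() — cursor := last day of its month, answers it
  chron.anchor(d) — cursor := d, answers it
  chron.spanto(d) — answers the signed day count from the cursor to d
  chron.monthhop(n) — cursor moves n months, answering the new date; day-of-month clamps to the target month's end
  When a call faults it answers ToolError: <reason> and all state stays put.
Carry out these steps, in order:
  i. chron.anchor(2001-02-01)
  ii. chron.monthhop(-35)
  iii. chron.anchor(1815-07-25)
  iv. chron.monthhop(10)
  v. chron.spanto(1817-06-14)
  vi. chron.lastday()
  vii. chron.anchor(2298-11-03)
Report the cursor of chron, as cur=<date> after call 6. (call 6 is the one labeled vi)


> chron.anchor d: 2001-02-01
  2001-02-01
> chron.monthhop n: -35
  1998-03-01
> chron.anchor d: 1815-07-25
  1815-07-25
> chron.monthhop n: 10
  1816-05-25
> chron.spanto d: 1817-06-14
  385
> chron.lastday
  1816-05-31
> chron.anchor d: 2298-11-03
  2298-11-03

Answer: cur=1816-05-31


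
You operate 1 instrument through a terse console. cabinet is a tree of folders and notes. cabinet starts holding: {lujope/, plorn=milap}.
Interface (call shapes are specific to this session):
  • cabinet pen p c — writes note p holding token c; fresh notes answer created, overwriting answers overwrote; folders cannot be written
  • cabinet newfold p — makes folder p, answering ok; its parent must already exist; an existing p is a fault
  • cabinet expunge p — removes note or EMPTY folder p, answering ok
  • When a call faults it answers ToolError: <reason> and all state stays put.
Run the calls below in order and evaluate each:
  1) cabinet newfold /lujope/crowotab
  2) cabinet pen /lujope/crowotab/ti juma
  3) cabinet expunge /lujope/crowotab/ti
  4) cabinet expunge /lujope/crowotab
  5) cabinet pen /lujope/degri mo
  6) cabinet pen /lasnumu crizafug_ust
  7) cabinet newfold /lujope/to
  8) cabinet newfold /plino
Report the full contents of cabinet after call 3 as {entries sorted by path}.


Answer: {lujope/, lujope/crowotab/, plorn=milap}

Derivation:
-- cabinet newfold(p='/lujope/crowotab') == ok
-- cabinet pen(p='/lujope/crowotab/ti', c='juma') == created
-- cabinet expunge(p='/lujope/crowotab/ti') == ok
-- cabinet expunge(p='/lujope/crowotab') == ok
-- cabinet pen(p='/lujope/degri', c='mo') == created
-- cabinet pen(p='/lasnumu', c='crizafug_ust') == created
-- cabinet newfold(p='/lujope/to') == ok
-- cabinet newfold(p='/plino') == ok


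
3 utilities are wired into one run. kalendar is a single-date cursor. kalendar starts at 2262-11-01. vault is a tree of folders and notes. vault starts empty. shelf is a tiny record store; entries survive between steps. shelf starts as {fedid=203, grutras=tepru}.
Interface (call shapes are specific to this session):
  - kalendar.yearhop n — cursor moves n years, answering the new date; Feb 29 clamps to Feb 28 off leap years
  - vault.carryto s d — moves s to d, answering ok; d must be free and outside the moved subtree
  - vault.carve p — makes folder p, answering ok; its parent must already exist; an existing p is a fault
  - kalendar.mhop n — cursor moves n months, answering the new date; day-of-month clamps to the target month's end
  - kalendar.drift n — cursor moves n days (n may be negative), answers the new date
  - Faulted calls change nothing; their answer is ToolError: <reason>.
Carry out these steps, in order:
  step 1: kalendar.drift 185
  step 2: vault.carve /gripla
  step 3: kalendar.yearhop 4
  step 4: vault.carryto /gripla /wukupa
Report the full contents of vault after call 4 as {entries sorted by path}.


[in] kalendar.drift 185
= 2263-05-05
[in] vault.carve /gripla
= ok
[in] kalendar.yearhop 4
= 2267-05-05
[in] vault.carryto /gripla /wukupa
= ok

Answer: {wukupa/}


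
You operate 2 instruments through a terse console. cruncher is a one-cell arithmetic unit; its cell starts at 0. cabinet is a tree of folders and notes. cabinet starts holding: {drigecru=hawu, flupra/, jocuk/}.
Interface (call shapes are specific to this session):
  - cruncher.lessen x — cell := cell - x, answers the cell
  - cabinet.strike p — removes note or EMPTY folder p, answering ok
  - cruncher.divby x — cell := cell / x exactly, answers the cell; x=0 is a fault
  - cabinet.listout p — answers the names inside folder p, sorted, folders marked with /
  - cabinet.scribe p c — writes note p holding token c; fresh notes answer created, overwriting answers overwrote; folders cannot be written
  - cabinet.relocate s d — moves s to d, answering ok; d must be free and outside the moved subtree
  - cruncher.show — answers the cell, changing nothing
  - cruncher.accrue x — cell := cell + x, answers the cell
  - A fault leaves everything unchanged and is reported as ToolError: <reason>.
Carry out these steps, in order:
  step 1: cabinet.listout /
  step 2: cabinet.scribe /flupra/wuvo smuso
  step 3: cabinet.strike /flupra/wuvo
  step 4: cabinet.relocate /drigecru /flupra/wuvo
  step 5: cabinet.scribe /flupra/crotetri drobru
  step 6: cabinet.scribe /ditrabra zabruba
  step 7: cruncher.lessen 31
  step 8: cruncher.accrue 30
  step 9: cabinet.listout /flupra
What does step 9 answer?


→ cabinet.listout(/)
← [drigecru, flupra/, jocuk/]
→ cabinet.scribe(/flupra/wuvo, smuso)
← created
→ cabinet.strike(/flupra/wuvo)
← ok
→ cabinet.relocate(/drigecru, /flupra/wuvo)
← ok
→ cabinet.scribe(/flupra/crotetri, drobru)
← created
→ cabinet.scribe(/ditrabra, zabruba)
← created
→ cruncher.lessen(31)
← -31
→ cruncher.accrue(30)
← -1
→ cabinet.listout(/flupra)
← [crotetri, wuvo]

Answer: [crotetri, wuvo]


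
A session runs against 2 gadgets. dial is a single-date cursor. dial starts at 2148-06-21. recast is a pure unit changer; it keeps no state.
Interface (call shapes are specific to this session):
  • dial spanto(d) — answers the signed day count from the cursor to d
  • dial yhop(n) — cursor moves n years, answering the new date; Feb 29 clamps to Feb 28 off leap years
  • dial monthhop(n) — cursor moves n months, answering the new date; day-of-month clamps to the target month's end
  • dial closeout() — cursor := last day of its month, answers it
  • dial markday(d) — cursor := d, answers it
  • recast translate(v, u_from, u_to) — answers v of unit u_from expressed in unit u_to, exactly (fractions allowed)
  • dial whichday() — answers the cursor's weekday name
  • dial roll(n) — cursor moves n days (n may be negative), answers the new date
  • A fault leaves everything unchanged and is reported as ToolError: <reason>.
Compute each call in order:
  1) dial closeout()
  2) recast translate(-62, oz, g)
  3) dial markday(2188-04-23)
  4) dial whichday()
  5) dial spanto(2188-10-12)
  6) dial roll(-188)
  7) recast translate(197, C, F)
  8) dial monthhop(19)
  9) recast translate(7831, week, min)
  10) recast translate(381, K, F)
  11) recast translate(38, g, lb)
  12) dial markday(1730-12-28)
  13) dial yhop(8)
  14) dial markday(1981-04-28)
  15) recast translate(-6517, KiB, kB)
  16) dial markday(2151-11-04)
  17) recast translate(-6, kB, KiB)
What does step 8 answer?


Then dial closeout, and observe 2148-06-30.
Now I run recast translate using v→-62, u_from→oz, u_to→g, which returns -1406136347/800000.
I use dial markday using d→2188-04-23, yielding 2188-04-23.
Using dial whichday(), → Wednesday.
Invoking dial spanto using d→2188-10-12, which returns 172.
I try dial roll using n→-188, and see 2187-10-18.
Using recast translate using v→197, u_from→C, u_to→F, — result: 1933/5.
I use dial monthhop using n→19, and get 2189-05-18.
I try recast translate using v→7831, u_from→week, u_to→min, and see 78936480.
Invoking recast translate using v→381, u_from→K, u_to→F: 22613/100.
Now I run recast translate using v→38, u_from→g, u_to→lb, and get 3800000/45359237.
I use dial markday using d→1730-12-28, — result: 1730-12-28.
Now I run dial yhop using n→8, and get 1738-12-28.
I try dial markday using d→1981-04-28, yielding 1981-04-28.
I use recast translate using v→-6517, u_from→KiB, u_to→kB, — result: -834176/125.
Using dial markday using d→2151-11-04, yielding 2151-11-04.
I use recast translate using v→-6, u_from→kB, u_to→KiB, yielding -375/64.

Answer: 2189-05-18


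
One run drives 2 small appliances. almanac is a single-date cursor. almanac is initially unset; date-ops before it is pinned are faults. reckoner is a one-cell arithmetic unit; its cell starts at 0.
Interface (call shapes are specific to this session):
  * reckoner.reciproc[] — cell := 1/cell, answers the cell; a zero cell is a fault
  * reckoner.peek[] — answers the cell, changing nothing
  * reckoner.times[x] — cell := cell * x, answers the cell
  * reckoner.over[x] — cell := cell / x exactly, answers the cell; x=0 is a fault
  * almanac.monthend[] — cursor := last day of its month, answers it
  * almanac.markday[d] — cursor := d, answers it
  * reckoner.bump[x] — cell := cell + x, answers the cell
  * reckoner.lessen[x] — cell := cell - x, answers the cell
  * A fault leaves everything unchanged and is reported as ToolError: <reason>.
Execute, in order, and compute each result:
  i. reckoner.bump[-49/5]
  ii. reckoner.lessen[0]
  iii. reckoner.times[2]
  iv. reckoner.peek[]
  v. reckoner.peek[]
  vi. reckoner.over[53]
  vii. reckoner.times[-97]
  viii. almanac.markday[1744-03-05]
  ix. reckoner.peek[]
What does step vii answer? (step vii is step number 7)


~$ reckoner.bump x=-49/5
:: -49/5
~$ reckoner.lessen x=0
:: -49/5
~$ reckoner.times x=2
:: -98/5
~$ reckoner.peek
:: -98/5
~$ reckoner.peek
:: -98/5
~$ reckoner.over x=53
:: -98/265
~$ reckoner.times x=-97
:: 9506/265
~$ almanac.markday d=1744-03-05
:: 1744-03-05
~$ reckoner.peek
:: 9506/265

Answer: 9506/265


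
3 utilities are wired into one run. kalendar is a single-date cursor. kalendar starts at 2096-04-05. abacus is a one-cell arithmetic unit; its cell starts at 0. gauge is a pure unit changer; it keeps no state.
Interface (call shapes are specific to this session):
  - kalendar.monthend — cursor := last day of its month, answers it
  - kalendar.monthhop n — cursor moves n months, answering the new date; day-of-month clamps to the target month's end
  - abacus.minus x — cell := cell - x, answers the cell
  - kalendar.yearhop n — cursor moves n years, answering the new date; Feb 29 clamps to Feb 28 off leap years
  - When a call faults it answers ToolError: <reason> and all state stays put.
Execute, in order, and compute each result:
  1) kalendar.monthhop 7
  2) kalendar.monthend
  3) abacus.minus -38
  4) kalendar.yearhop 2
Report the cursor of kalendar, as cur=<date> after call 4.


Answer: cur=2098-11-30

Derivation:
·→ kalendar.monthhop(7)
·← 2096-11-05
·→ kalendar.monthend()
·← 2096-11-30
·→ abacus.minus(-38)
·← 38
·→ kalendar.yearhop(2)
·← 2098-11-30


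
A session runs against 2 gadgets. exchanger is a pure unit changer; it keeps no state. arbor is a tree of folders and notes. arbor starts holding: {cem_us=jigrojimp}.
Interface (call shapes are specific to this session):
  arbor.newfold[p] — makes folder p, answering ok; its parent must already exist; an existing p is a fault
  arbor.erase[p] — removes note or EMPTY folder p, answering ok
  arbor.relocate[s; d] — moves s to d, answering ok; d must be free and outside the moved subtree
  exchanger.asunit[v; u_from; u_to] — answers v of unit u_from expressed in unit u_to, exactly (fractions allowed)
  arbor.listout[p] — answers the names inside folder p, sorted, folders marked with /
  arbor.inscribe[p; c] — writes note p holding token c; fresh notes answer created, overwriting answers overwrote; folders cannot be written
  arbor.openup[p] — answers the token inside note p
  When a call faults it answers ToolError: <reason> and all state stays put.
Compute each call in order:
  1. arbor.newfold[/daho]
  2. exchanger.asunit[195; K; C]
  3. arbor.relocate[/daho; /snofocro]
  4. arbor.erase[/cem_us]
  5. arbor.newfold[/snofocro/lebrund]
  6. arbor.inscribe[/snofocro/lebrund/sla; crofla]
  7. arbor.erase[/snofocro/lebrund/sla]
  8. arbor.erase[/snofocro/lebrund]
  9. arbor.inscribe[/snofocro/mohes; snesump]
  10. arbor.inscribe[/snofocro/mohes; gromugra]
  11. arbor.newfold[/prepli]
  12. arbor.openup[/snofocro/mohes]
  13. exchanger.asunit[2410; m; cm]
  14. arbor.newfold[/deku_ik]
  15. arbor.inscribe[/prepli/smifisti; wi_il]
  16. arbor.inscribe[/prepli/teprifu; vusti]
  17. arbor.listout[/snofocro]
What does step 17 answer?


Answer: [mohes]

Derivation:
Do: arbor.newfold[p: /daho]
See: ok
Do: exchanger.asunit[v: 195; u_from: K; u_to: C]
See: -1563/20
Do: arbor.relocate[s: /daho; d: /snofocro]
See: ok
Do: arbor.erase[p: /cem_us]
See: ok
Do: arbor.newfold[p: /snofocro/lebrund]
See: ok
Do: arbor.inscribe[p: /snofocro/lebrund/sla; c: crofla]
See: created
Do: arbor.erase[p: /snofocro/lebrund/sla]
See: ok
Do: arbor.erase[p: /snofocro/lebrund]
See: ok
Do: arbor.inscribe[p: /snofocro/mohes; c: snesump]
See: created
Do: arbor.inscribe[p: /snofocro/mohes; c: gromugra]
See: overwrote
Do: arbor.newfold[p: /prepli]
See: ok
Do: arbor.openup[p: /snofocro/mohes]
See: gromugra
Do: exchanger.asunit[v: 2410; u_from: m; u_to: cm]
See: 241000
Do: arbor.newfold[p: /deku_ik]
See: ok
Do: arbor.inscribe[p: /prepli/smifisti; c: wi_il]
See: created
Do: arbor.inscribe[p: /prepli/teprifu; c: vusti]
See: created
Do: arbor.listout[p: /snofocro]
See: [mohes]


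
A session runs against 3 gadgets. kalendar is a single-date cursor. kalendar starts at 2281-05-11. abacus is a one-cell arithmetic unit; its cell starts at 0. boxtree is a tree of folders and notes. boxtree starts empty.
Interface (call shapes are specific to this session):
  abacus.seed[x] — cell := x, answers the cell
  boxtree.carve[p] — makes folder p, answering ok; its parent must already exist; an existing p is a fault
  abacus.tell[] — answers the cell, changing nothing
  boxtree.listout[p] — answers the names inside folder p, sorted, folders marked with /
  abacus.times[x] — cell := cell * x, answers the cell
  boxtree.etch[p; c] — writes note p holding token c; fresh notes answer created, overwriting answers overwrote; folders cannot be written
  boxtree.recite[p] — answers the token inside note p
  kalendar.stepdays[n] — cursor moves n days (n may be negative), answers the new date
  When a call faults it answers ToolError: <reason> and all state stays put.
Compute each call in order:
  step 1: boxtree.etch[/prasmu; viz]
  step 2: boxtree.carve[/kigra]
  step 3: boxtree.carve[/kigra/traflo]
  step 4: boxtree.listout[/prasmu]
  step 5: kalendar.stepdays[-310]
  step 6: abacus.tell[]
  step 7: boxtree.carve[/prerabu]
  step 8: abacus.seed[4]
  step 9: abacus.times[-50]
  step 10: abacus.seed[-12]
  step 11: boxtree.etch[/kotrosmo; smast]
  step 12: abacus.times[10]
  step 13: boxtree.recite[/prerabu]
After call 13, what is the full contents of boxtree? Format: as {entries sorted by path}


Answer: {kigra/, kigra/traflo/, kotrosmo=smast, prasmu=viz, prerabu/}

Derivation:
[in] boxtree.etch p→/prasmu c→viz
= created
[in] boxtree.carve p→/kigra
= ok
[in] boxtree.carve p→/kigra/traflo
= ok
[in] boxtree.listout p→/prasmu
= ToolError: not a directory
[in] kalendar.stepdays n→-310
= 2280-07-05
[in] abacus.tell
= 0
[in] boxtree.carve p→/prerabu
= ok
[in] abacus.seed x→4
= 4
[in] abacus.times x→-50
= -200
[in] abacus.seed x→-12
= -12
[in] boxtree.etch p→/kotrosmo c→smast
= created
[in] abacus.times x→10
= -120
[in] boxtree.recite p→/prerabu
= ToolError: is a directory


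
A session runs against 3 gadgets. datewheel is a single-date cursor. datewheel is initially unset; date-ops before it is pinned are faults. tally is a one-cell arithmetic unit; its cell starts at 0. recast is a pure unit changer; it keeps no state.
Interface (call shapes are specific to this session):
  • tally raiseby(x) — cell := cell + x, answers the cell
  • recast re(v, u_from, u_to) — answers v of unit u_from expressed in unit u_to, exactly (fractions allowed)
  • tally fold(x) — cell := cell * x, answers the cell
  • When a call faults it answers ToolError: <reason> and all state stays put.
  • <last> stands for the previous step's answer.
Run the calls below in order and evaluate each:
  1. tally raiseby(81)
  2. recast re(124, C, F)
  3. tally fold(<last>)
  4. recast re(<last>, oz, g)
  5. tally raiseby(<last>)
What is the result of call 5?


→ tally raiseby(x='81')
← 81
→ recast re(v='124', u_from='C', u_to='F')
← 1276/5
→ tally fold(x='<last>')
← 103356/5
→ recast re(v='<last>', u_from='oz', u_to='g')
← 1172037324843/2000000
→ tally raiseby(x='<last>')
← 1213379724843/2000000

Answer: 1213379724843/2000000


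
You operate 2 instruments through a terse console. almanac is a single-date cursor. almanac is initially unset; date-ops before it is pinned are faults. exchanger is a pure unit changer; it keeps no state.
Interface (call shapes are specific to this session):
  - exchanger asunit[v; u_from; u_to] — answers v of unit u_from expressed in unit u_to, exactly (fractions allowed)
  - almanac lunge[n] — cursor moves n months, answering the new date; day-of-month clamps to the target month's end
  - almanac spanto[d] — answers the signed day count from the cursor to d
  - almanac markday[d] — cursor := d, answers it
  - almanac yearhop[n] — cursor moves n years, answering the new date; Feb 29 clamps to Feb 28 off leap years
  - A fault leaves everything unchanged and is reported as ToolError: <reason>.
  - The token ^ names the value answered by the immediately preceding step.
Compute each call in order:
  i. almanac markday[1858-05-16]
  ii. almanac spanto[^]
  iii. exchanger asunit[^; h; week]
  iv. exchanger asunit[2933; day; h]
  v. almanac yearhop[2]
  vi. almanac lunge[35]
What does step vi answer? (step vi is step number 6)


→ almanac markday(d→1858-05-16)
← 1858-05-16
→ almanac spanto(d→^)
← 0
→ exchanger asunit(v→^, u_from→h, u_to→week)
← 0
→ exchanger asunit(v→2933, u_from→day, u_to→h)
← 70392
→ almanac yearhop(n→2)
← 1860-05-16
→ almanac lunge(n→35)
← 1863-04-16

Answer: 1863-04-16


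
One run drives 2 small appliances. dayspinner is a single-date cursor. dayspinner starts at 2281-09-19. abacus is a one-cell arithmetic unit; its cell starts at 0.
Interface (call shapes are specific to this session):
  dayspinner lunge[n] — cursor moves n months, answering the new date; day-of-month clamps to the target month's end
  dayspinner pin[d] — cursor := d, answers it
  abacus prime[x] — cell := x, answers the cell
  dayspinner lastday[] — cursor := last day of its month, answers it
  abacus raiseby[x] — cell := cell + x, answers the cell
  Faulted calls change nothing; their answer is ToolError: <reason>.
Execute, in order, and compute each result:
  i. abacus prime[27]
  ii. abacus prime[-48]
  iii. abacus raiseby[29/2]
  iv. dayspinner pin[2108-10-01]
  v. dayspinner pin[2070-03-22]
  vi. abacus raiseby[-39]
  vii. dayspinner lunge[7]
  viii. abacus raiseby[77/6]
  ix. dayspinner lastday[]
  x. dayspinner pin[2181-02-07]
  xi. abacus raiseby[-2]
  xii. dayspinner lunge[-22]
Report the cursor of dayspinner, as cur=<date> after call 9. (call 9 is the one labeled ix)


Now I run abacus prime using x='27', and see 27.
I run abacus prime using x='-48', which returns -48.
I call abacus raiseby using x='29/2', which returns -67/2.
I run dayspinner pin using d='2108-10-01', and get 2108-10-01.
I run dayspinner pin using d='2070-03-22': 2070-03-22.
Then abacus raiseby using x='-39', → -145/2.
I call dayspinner lunge using n='7': 2070-10-22.
I try abacus raiseby using x='77/6', and get -179/3.
I use dayspinner lastday(): 2070-10-31.
Invoking dayspinner pin using d='2181-02-07', yielding 2181-02-07.
Next I call abacus raiseby using x='-2', which returns -185/3.
I use dayspinner lunge using n='-22', and get 2179-04-07.

Answer: cur=2070-10-31


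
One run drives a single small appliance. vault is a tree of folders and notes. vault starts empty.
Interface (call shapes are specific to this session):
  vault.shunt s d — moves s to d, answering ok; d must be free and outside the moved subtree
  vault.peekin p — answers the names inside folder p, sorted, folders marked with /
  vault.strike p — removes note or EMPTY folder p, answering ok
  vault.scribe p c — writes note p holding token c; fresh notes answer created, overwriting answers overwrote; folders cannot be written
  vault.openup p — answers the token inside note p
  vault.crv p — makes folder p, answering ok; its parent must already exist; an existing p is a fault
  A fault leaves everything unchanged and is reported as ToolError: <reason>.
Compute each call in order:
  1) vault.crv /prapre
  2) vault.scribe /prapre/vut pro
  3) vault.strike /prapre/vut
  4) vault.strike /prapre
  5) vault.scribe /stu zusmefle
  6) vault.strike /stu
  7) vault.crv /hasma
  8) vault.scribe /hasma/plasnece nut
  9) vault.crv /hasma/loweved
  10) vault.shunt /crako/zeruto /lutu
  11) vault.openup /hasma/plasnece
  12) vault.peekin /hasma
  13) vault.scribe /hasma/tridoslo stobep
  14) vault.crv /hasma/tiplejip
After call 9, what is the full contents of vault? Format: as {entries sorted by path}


Answer: {hasma/, hasma/loweved/, hasma/plasnece=nut}

Derivation:
→ vault.crv(p='/prapre')
← ok
→ vault.scribe(p='/prapre/vut', c='pro')
← created
→ vault.strike(p='/prapre/vut')
← ok
→ vault.strike(p='/prapre')
← ok
→ vault.scribe(p='/stu', c='zusmefle')
← created
→ vault.strike(p='/stu')
← ok
→ vault.crv(p='/hasma')
← ok
→ vault.scribe(p='/hasma/plasnece', c='nut')
← created
→ vault.crv(p='/hasma/loweved')
← ok
→ vault.shunt(s='/crako/zeruto', d='/lutu')
← ToolError: not found
→ vault.openup(p='/hasma/plasnece')
← nut
→ vault.peekin(p='/hasma')
← [loweved/, plasnece]
→ vault.scribe(p='/hasma/tridoslo', c='stobep')
← created
→ vault.crv(p='/hasma/tiplejip')
← ok
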